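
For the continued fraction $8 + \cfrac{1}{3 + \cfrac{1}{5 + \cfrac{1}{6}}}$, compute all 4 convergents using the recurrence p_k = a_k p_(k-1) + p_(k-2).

Using the convergent recurrence p_i = a_i*p_{i-1} + p_{i-2}, q_i = a_i*q_{i-1} + q_{i-2} with p_{-2}=0, p_{-1}=1, q_{-2}=1, q_{-1}=0:
  i=0: a_0=8, p_0 = 8*1 + 0 = 8, q_0 = 8*0 + 1 = 1.
  i=1: a_1=3, p_1 = 3*8 + 1 = 25, q_1 = 3*1 + 0 = 3.
  i=2: a_2=5, p_2 = 5*25 + 8 = 133, q_2 = 5*3 + 1 = 16.
  i=3: a_3=6, p_3 = 6*133 + 25 = 823, q_3 = 6*16 + 3 = 99.

8/1, 25/3, 133/16, 823/99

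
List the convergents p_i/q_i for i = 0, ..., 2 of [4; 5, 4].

4/1, 21/5, 88/21

Using the convergent recurrence p_i = a_i*p_{i-1} + p_{i-2}, q_i = a_i*q_{i-1} + q_{i-2} with p_{-2}=0, p_{-1}=1, q_{-2}=1, q_{-1}=0:
  i=0: a_0=4, p_0 = 4*1 + 0 = 4, q_0 = 4*0 + 1 = 1.
  i=1: a_1=5, p_1 = 5*4 + 1 = 21, q_1 = 5*1 + 0 = 5.
  i=2: a_2=4, p_2 = 4*21 + 4 = 88, q_2 = 4*5 + 1 = 21.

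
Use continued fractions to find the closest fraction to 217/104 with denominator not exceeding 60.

121/58

Expand x = 217/104 as a continued fraction with the Euclidean algorithm:
  217 = 2*104 + 9, so a_0 = 2.
  104 = 11*9 + 5, so a_1 = 11.
  9 = 1*5 + 4, so a_2 = 1.
  5 = 1*4 + 1, so a_3 = 1.
  4 = 4*1 + 0, so a_4 = 4.
so x = [2; 11, 1, 1, 4].
Convergents (p_i = a_i*p_{i-1} + p_{i-2}, q_i = a_i*q_{i-1} + q_{i-2} with p_{-2}=0, p_{-1}=1, q_{-2}=1, q_{-1}=0), until the denominator exceeds 60:
  i=0: a_0=2, p_0 = 2*1 + 0 = 2, q_0 = 2*0 + 1 = 1.
  i=1: a_1=11, p_1 = 11*2 + 1 = 23, q_1 = 11*1 + 0 = 11.
  i=2: a_2=1, p_2 = 1*23 + 2 = 25, q_2 = 1*11 + 1 = 12.
  i=3: a_3=1, p_3 = 1*25 + 23 = 48, q_3 = 1*12 + 11 = 23.
  i=4: a_4=4, p_4 = 4*48 + 25 = 217, q_4 = 4*23 + 12 = 104.
q_4 = 104 > 60, so the last convergent with denominator <= 60 is p_3/q_3 = 48/23.
The closest fraction with denominator <= 60 is either p_3/q_3 or the intermediate fraction (k*p_3 + p_2)/(k*q_3 + q_2) with the largest k >= 1 whose denominator stays <= 60; these approach x as k grows, and every other convergent or intermediate fraction in range is farther away.
Largest k: floor((60 - q_2)/q_3) = floor((60 - 12)/23) = 2.
That gives (2*48 + 25)/(2*23 + 12) = 121/58.
Compare the errors: |x - 48/23| = |217*23 - 48*104|/(104*23) = 1/2392, and |x - 121/58| = |217*58 - 121*104|/(104*58) = 2/6032.
Cross-multiplying, 2*2392 = 4784 < 6032 = 1*6032, so 2/6032 is smaller: the intermediate fraction 121/58 is closer to x than 48/23.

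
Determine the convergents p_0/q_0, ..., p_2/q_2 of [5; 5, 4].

Using the convergent recurrence p_i = a_i*p_{i-1} + p_{i-2}, q_i = a_i*q_{i-1} + q_{i-2} with p_{-2}=0, p_{-1}=1, q_{-2}=1, q_{-1}=0:
  i=0: a_0=5, p_0 = 5*1 + 0 = 5, q_0 = 5*0 + 1 = 1.
  i=1: a_1=5, p_1 = 5*5 + 1 = 26, q_1 = 5*1 + 0 = 5.
  i=2: a_2=4, p_2 = 4*26 + 5 = 109, q_2 = 4*5 + 1 = 21.

5/1, 26/5, 109/21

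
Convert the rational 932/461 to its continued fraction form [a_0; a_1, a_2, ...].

Run the Euclidean algorithm on 932 and 461; the successive quotients are the partial quotients a_0, a_1, ... (each step inverts the fractional part left over by the previous one):
  932 = 2*461 + 10, so a_0 = 2.
  461 = 46*10 + 1, so a_1 = 46.
  10 = 10*1 + 0, so a_2 = 10.
The remainder reaches 0 after 3 divisions, so the expansion has 3 partial quotients, read off in order.

[2; 46, 10]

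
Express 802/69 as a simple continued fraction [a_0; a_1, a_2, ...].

Run the Euclidean algorithm on 802 and 69; the successive quotients are the partial quotients a_0, a_1, ... (each step inverts the fractional part left over by the previous one):
  802 = 11*69 + 43, so a_0 = 11.
  69 = 1*43 + 26, so a_1 = 1.
  43 = 1*26 + 17, so a_2 = 1.
  26 = 1*17 + 9, so a_3 = 1.
  17 = 1*9 + 8, so a_4 = 1.
  9 = 1*8 + 1, so a_5 = 1.
  8 = 8*1 + 0, so a_6 = 8.
The remainder reaches 0 after 7 divisions, so the expansion has 7 partial quotients, read off in order.

[11; 1, 1, 1, 1, 1, 8]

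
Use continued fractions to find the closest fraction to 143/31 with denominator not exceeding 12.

37/8

Expand x = 143/31 as a continued fraction with the Euclidean algorithm:
  143 = 4*31 + 19, so a_0 = 4.
  31 = 1*19 + 12, so a_1 = 1.
  19 = 1*12 + 7, so a_2 = 1.
  12 = 1*7 + 5, so a_3 = 1.
  7 = 1*5 + 2, so a_4 = 1.
  5 = 2*2 + 1, so a_5 = 2.
  2 = 2*1 + 0, so a_6 = 2.
so x = [4; 1, 1, 1, 1, 2, 2].
Convergents (p_i = a_i*p_{i-1} + p_{i-2}, q_i = a_i*q_{i-1} + q_{i-2} with p_{-2}=0, p_{-1}=1, q_{-2}=1, q_{-1}=0), until the denominator exceeds 12:
  i=0: a_0=4, p_0 = 4*1 + 0 = 4, q_0 = 4*0 + 1 = 1.
  i=1: a_1=1, p_1 = 1*4 + 1 = 5, q_1 = 1*1 + 0 = 1.
  i=2: a_2=1, p_2 = 1*5 + 4 = 9, q_2 = 1*1 + 1 = 2.
  i=3: a_3=1, p_3 = 1*9 + 5 = 14, q_3 = 1*2 + 1 = 3.
  i=4: a_4=1, p_4 = 1*14 + 9 = 23, q_4 = 1*3 + 2 = 5.
  i=5: a_5=2, p_5 = 2*23 + 14 = 60, q_5 = 2*5 + 3 = 13.
q_5 = 13 > 12, so the last convergent with denominator <= 12 is p_4/q_4 = 23/5.
The closest fraction with denominator <= 12 is either p_4/q_4 or the intermediate fraction (k*p_4 + p_3)/(k*q_4 + q_3) with the largest k >= 1 whose denominator stays <= 12; these approach x as k grows, and every other convergent or intermediate fraction in range is farther away.
Largest k: floor((12 - q_3)/q_4) = floor((12 - 3)/5) = 1.
That gives (1*23 + 14)/(1*5 + 3) = 37/8.
Compare the errors: |x - 23/5| = |143*5 - 23*31|/(31*5) = 2/155, and |x - 37/8| = |143*8 - 37*31|/(31*8) = 3/248.
Cross-multiplying, 3*155 = 465 < 496 = 2*248, so 3/248 is smaller: the intermediate fraction 37/8 is closer to x than 23/5.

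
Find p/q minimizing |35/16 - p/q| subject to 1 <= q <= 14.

Expand x = 35/16 as a continued fraction with the Euclidean algorithm:
  35 = 2*16 + 3, so a_0 = 2.
  16 = 5*3 + 1, so a_1 = 5.
  3 = 3*1 + 0, so a_2 = 3.
so x = [2; 5, 3].
Convergents (p_i = a_i*p_{i-1} + p_{i-2}, q_i = a_i*q_{i-1} + q_{i-2} with p_{-2}=0, p_{-1}=1, q_{-2}=1, q_{-1}=0), until the denominator exceeds 14:
  i=0: a_0=2, p_0 = 2*1 + 0 = 2, q_0 = 2*0 + 1 = 1.
  i=1: a_1=5, p_1 = 5*2 + 1 = 11, q_1 = 5*1 + 0 = 5.
  i=2: a_2=3, p_2 = 3*11 + 2 = 35, q_2 = 3*5 + 1 = 16.
q_2 = 16 > 14, so the last convergent with denominator <= 14 is p_1/q_1 = 11/5.
The closest fraction with denominator <= 14 is either p_1/q_1 or the intermediate fraction (k*p_1 + p_0)/(k*q_1 + q_0) with the largest k >= 1 whose denominator stays <= 14; these approach x as k grows, and every other convergent or intermediate fraction in range is farther away.
Largest k: floor((14 - q_0)/q_1) = floor((14 - 1)/5) = 2.
That gives (2*11 + 2)/(2*5 + 1) = 24/11.
Compare the errors: |x - 11/5| = |35*5 - 11*16|/(16*5) = 1/80, and |x - 24/11| = |35*11 - 24*16|/(16*11) = 1/176.
Cross-multiplying, 1*80 = 80 < 176 = 1*176, so 1/176 is smaller: the intermediate fraction 24/11 is closer to x than 11/5.

24/11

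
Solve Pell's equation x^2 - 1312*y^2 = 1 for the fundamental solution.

First expand sqrt(1312) as a continued fraction. With x_i = (sqrt(1312) + m_i)/d_i and (m_0, d_0) = (0, 1): a_0 = floor(sqrt(1312)) = 36, since 36^2 = 1296 <= 1312 < 1369 = 37^2.
Iterate m_{i+1} = d_i*a_i - m_i, d_{i+1} = (1312 - m_{i+1}^2)/d_i, a_{i+1} = floor((a_0 + m_{i+1})/d_{i+1}):
  m_1 = 1*36 - 0 = 36, d_1 = (1312 - 36^2)/1 = 16/1 = 16, a_1 = floor((36 + 36)/16) = 4.
  m_2 = 16*4 - 36 = 28, d_2 = (1312 - 28^2)/16 = 528/16 = 33, a_2 = floor((36 + 28)/33) = 1.
  m_3 = 33*1 - 28 = 5, d_3 = (1312 - 5^2)/33 = 1287/33 = 39, a_3 = floor((36 + 5)/39) = 1.
  m_4 = 39*1 - 5 = 34, d_4 = (1312 - 34^2)/39 = 156/39 = 4, a_4 = floor((36 + 34)/4) = 17.
  m_5 = 4*17 - 34 = 34, d_5 = (1312 - 34^2)/4 = 156/4 = 39, a_5 = floor((36 + 34)/39) = 1.
  m_6 = 39*1 - 34 = 5, d_6 = (1312 - 5^2)/39 = 1287/39 = 33, a_6 = floor((36 + 5)/33) = 1.
  m_7 = 33*1 - 5 = 28, d_7 = (1312 - 28^2)/33 = 528/33 = 16, a_7 = floor((36 + 28)/16) = 4.
  m_8 = 16*4 - 28 = 36, d_8 = (1312 - 36^2)/16 = 16/16 = 1, a_8 = floor((36 + 36)/1) = 72.
  m_9 = 1*72 - 36 = 36, d_9 = (1312 - 36^2)/1 = 16/1 = 16: (m_9, d_9) = (m_1, d_1) = (36, 16), so from here the quotients repeat a_1, ..., a_8; the period length is 8.
So sqrt(1312) = [36; (4, 1, 1, 17, 1, 1, 4, 72)] with period length k = 8.
k is even, so the fundamental solution of x^2 - 1312y^2 = 1 is (p_{k-1}, q_{k-1}) = (p_7, q_7); compute convergents through index 7.
Convergents (p_i = a_i*p_{i-1} + p_{i-2}, q_i = a_i*q_{i-1} + q_{i-2} with p_{-2}=0, p_{-1}=1, q_{-2}=1, q_{-1}=0):
  i=0: a_0=36, p_0 = 36*1 + 0 = 36, q_0 = 36*0 + 1 = 1.
  i=1: a_1=4, p_1 = 4*36 + 1 = 145, q_1 = 4*1 + 0 = 4.
  i=2: a_2=1, p_2 = 1*145 + 36 = 181, q_2 = 1*4 + 1 = 5.
  i=3: a_3=1, p_3 = 1*181 + 145 = 326, q_3 = 1*5 + 4 = 9.
  i=4: a_4=17, p_4 = 17*326 + 181 = 5723, q_4 = 17*9 + 5 = 158.
  i=5: a_5=1, p_5 = 1*5723 + 326 = 6049, q_5 = 1*158 + 9 = 167.
  i=6: a_6=1, p_6 = 1*6049 + 5723 = 11772, q_6 = 1*167 + 158 = 325.
  i=7: a_7=4, p_7 = 4*11772 + 6049 = 53137, q_7 = 4*325 + 167 = 1467.
Check: 53137^2 - 1312*1467^2 = 2823540769 - 2823540768 = 1, so (x, y) = (53137, 1467) solves the equation, and by the theorem it is the least positive solution.

(x, y) = (53137, 1467)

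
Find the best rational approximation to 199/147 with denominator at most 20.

Expand x = 199/147 as a continued fraction with the Euclidean algorithm:
  199 = 1*147 + 52, so a_0 = 1.
  147 = 2*52 + 43, so a_1 = 2.
  52 = 1*43 + 9, so a_2 = 1.
  43 = 4*9 + 7, so a_3 = 4.
  9 = 1*7 + 2, so a_4 = 1.
  7 = 3*2 + 1, so a_5 = 3.
  2 = 2*1 + 0, so a_6 = 2.
so x = [1; 2, 1, 4, 1, 3, 2].
Convergents (p_i = a_i*p_{i-1} + p_{i-2}, q_i = a_i*q_{i-1} + q_{i-2} with p_{-2}=0, p_{-1}=1, q_{-2}=1, q_{-1}=0), until the denominator exceeds 20:
  i=0: a_0=1, p_0 = 1*1 + 0 = 1, q_0 = 1*0 + 1 = 1.
  i=1: a_1=2, p_1 = 2*1 + 1 = 3, q_1 = 2*1 + 0 = 2.
  i=2: a_2=1, p_2 = 1*3 + 1 = 4, q_2 = 1*2 + 1 = 3.
  i=3: a_3=4, p_3 = 4*4 + 3 = 19, q_3 = 4*3 + 2 = 14.
  i=4: a_4=1, p_4 = 1*19 + 4 = 23, q_4 = 1*14 + 3 = 17.
  i=5: a_5=3, p_5 = 3*23 + 19 = 88, q_5 = 3*17 + 14 = 65.
q_5 = 65 > 20, so the last convergent with denominator <= 20 is p_4/q_4 = 23/17.
The closest fraction with denominator <= 20 is either p_4/q_4 or the intermediate fraction (k*p_4 + p_3)/(k*q_4 + q_3) with the largest k >= 1 whose denominator stays <= 20; these approach x as k grows, and every other convergent or intermediate fraction in range is farther away.
Largest k: floor((20 - q_3)/q_4) = floor((20 - 14)/17) = 0.
Since k = 0, no intermediate fraction beyond p_4/q_4 has denominator <= 20, so the convergent 23/17 is the closest (its error is |199*17 - 23*147|/(147*17) = 2/2499).

23/17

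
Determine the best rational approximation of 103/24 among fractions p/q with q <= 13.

30/7

Expand x = 103/24 as a continued fraction with the Euclidean algorithm:
  103 = 4*24 + 7, so a_0 = 4.
  24 = 3*7 + 3, so a_1 = 3.
  7 = 2*3 + 1, so a_2 = 2.
  3 = 3*1 + 0, so a_3 = 3.
so x = [4; 3, 2, 3].
Convergents (p_i = a_i*p_{i-1} + p_{i-2}, q_i = a_i*q_{i-1} + q_{i-2} with p_{-2}=0, p_{-1}=1, q_{-2}=1, q_{-1}=0), until the denominator exceeds 13:
  i=0: a_0=4, p_0 = 4*1 + 0 = 4, q_0 = 4*0 + 1 = 1.
  i=1: a_1=3, p_1 = 3*4 + 1 = 13, q_1 = 3*1 + 0 = 3.
  i=2: a_2=2, p_2 = 2*13 + 4 = 30, q_2 = 2*3 + 1 = 7.
  i=3: a_3=3, p_3 = 3*30 + 13 = 103, q_3 = 3*7 + 3 = 24.
q_3 = 24 > 13, so the last convergent with denominator <= 13 is p_2/q_2 = 30/7.
The closest fraction with denominator <= 13 is either p_2/q_2 or the intermediate fraction (k*p_2 + p_1)/(k*q_2 + q_1) with the largest k >= 1 whose denominator stays <= 13; these approach x as k grows, and every other convergent or intermediate fraction in range is farther away.
Largest k: floor((13 - q_1)/q_2) = floor((13 - 3)/7) = 1.
That gives (1*30 + 13)/(1*7 + 3) = 43/10.
Compare the errors: |x - 30/7| = |103*7 - 30*24|/(24*7) = 1/168, and |x - 43/10| = |103*10 - 43*24|/(24*10) = 2/240.
Cross-multiplying, 1*240 = 240 < 336 = 2*168, so 1/168 is smaller: the convergent 30/7 is closer to x than 43/10.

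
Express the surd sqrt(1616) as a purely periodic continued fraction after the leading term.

Write x_i = (sqrt(1616) + m_i)/d_i with (m_0, d_0) = (0, 1). a_0 = floor(sqrt(1616)) = 40, since 40^2 = 1600 <= 1616 < 1681 = 41^2.
Iterate m_{i+1} = d_i*a_i - m_i, d_{i+1} = (1616 - m_{i+1}^2)/d_i, a_{i+1} = floor((a_0 + m_{i+1})/d_{i+1}):
  m_1 = 1*40 - 0 = 40, d_1 = (1616 - 40^2)/1 = 16/1 = 16, a_1 = floor((40 + 40)/16) = 5.
  m_2 = 16*5 - 40 = 40, d_2 = (1616 - 40^2)/16 = 16/16 = 1, a_2 = floor((40 + 40)/1) = 80.
  m_3 = 1*80 - 40 = 40, d_3 = (1616 - 40^2)/1 = 16/1 = 16: (m_3, d_3) = (m_1, d_1) = (40, 16), so from here the quotients repeat a_1, a_2; the period length is 2.
Hence the expansion of sqrt(1616) is a_0 = 40 followed by the repeating block 5, 80 (period 2).

[40; (5, 80)]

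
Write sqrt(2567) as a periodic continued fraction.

[50; (1, 1, 1, 100)]

Write x_i = (sqrt(2567) + m_i)/d_i with (m_0, d_0) = (0, 1). a_0 = floor(sqrt(2567)) = 50, since 50^2 = 2500 <= 2567 < 2601 = 51^2.
Iterate m_{i+1} = d_i*a_i - m_i, d_{i+1} = (2567 - m_{i+1}^2)/d_i, a_{i+1} = floor((a_0 + m_{i+1})/d_{i+1}):
  m_1 = 1*50 - 0 = 50, d_1 = (2567 - 50^2)/1 = 67/1 = 67, a_1 = floor((50 + 50)/67) = 1.
  m_2 = 67*1 - 50 = 17, d_2 = (2567 - 17^2)/67 = 2278/67 = 34, a_2 = floor((50 + 17)/34) = 1.
  m_3 = 34*1 - 17 = 17, d_3 = (2567 - 17^2)/34 = 2278/34 = 67, a_3 = floor((50 + 17)/67) = 1.
  m_4 = 67*1 - 17 = 50, d_4 = (2567 - 50^2)/67 = 67/67 = 1, a_4 = floor((50 + 50)/1) = 100.
  m_5 = 1*100 - 50 = 50, d_5 = (2567 - 50^2)/1 = 67/1 = 67: (m_5, d_5) = (m_1, d_1) = (50, 67), so from here the quotients repeat a_1, ..., a_4; the period length is 4.
Hence the expansion of sqrt(2567) is a_0 = 50 followed by the repeating block 1, 1, 1, 100 (period 4).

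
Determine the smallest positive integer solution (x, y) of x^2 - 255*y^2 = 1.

First expand sqrt(255) as a continued fraction. With x_i = (sqrt(255) + m_i)/d_i and (m_0, d_0) = (0, 1): a_0 = floor(sqrt(255)) = 15, since 15^2 = 225 <= 255 < 256 = 16^2.
Iterate m_{i+1} = d_i*a_i - m_i, d_{i+1} = (255 - m_{i+1}^2)/d_i, a_{i+1} = floor((a_0 + m_{i+1})/d_{i+1}):
  m_1 = 1*15 - 0 = 15, d_1 = (255 - 15^2)/1 = 30/1 = 30, a_1 = floor((15 + 15)/30) = 1.
  m_2 = 30*1 - 15 = 15, d_2 = (255 - 15^2)/30 = 30/30 = 1, a_2 = floor((15 + 15)/1) = 30.
  m_3 = 1*30 - 15 = 15, d_3 = (255 - 15^2)/1 = 30/1 = 30: (m_3, d_3) = (m_1, d_1) = (15, 30), so from here the quotients repeat a_1, a_2; the period length is 2.
So sqrt(255) = [15; (1, 30)] with period length k = 2.
k is even, so the fundamental solution of x^2 - 255y^2 = 1 is (p_{k-1}, q_{k-1}) = (p_1, q_1); compute convergents through index 1.
Convergents (p_i = a_i*p_{i-1} + p_{i-2}, q_i = a_i*q_{i-1} + q_{i-2} with p_{-2}=0, p_{-1}=1, q_{-2}=1, q_{-1}=0):
  i=0: a_0=15, p_0 = 15*1 + 0 = 15, q_0 = 15*0 + 1 = 1.
  i=1: a_1=1, p_1 = 1*15 + 1 = 16, q_1 = 1*1 + 0 = 1.
Check: 16^2 - 255*1^2 = 256 - 255 = 1, so (x, y) = (16, 1) solves the equation, and by the theorem it is the least positive solution.

(x, y) = (16, 1)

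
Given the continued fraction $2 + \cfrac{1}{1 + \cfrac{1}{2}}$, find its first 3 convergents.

2/1, 3/1, 8/3

Using the convergent recurrence p_i = a_i*p_{i-1} + p_{i-2}, q_i = a_i*q_{i-1} + q_{i-2} with p_{-2}=0, p_{-1}=1, q_{-2}=1, q_{-1}=0:
  i=0: a_0=2, p_0 = 2*1 + 0 = 2, q_0 = 2*0 + 1 = 1.
  i=1: a_1=1, p_1 = 1*2 + 1 = 3, q_1 = 1*1 + 0 = 1.
  i=2: a_2=2, p_2 = 2*3 + 2 = 8, q_2 = 2*1 + 1 = 3.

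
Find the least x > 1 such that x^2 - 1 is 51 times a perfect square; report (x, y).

(x, y) = (50, 7)

First expand sqrt(51) as a continued fraction. With x_i = (sqrt(51) + m_i)/d_i and (m_0, d_0) = (0, 1): a_0 = floor(sqrt(51)) = 7, since 7^2 = 49 <= 51 < 64 = 8^2.
Iterate m_{i+1} = d_i*a_i - m_i, d_{i+1} = (51 - m_{i+1}^2)/d_i, a_{i+1} = floor((a_0 + m_{i+1})/d_{i+1}):
  m_1 = 1*7 - 0 = 7, d_1 = (51 - 7^2)/1 = 2/1 = 2, a_1 = floor((7 + 7)/2) = 7.
  m_2 = 2*7 - 7 = 7, d_2 = (51 - 7^2)/2 = 2/2 = 1, a_2 = floor((7 + 7)/1) = 14.
  m_3 = 1*14 - 7 = 7, d_3 = (51 - 7^2)/1 = 2/1 = 2: (m_3, d_3) = (m_1, d_1) = (7, 2), so from here the quotients repeat a_1, a_2; the period length is 2.
So sqrt(51) = [7; (7, 14)] with period length k = 2.
k is even, so the fundamental solution of x^2 - 51y^2 = 1 is (p_{k-1}, q_{k-1}) = (p_1, q_1); compute convergents through index 1.
Convergents (p_i = a_i*p_{i-1} + p_{i-2}, q_i = a_i*q_{i-1} + q_{i-2} with p_{-2}=0, p_{-1}=1, q_{-2}=1, q_{-1}=0):
  i=0: a_0=7, p_0 = 7*1 + 0 = 7, q_0 = 7*0 + 1 = 1.
  i=1: a_1=7, p_1 = 7*7 + 1 = 50, q_1 = 7*1 + 0 = 7.
Check: 50^2 - 51*7^2 = 2500 - 2499 = 1, so (x, y) = (50, 7) solves the equation, and by the theorem it is the least positive solution.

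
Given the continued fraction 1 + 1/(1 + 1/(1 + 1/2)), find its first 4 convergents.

1/1, 2/1, 3/2, 8/5

Using the convergent recurrence p_i = a_i*p_{i-1} + p_{i-2}, q_i = a_i*q_{i-1} + q_{i-2} with p_{-2}=0, p_{-1}=1, q_{-2}=1, q_{-1}=0:
  i=0: a_0=1, p_0 = 1*1 + 0 = 1, q_0 = 1*0 + 1 = 1.
  i=1: a_1=1, p_1 = 1*1 + 1 = 2, q_1 = 1*1 + 0 = 1.
  i=2: a_2=1, p_2 = 1*2 + 1 = 3, q_2 = 1*1 + 1 = 2.
  i=3: a_3=2, p_3 = 2*3 + 2 = 8, q_3 = 2*2 + 1 = 5.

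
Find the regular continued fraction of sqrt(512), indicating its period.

[22; (1, 1, 1, 2, 6, 11, 6, 2, 1, 1, 1, 44)]

Write x_i = (sqrt(512) + m_i)/d_i with (m_0, d_0) = (0, 1). a_0 = floor(sqrt(512)) = 22, since 22^2 = 484 <= 512 < 529 = 23^2.
Iterate m_{i+1} = d_i*a_i - m_i, d_{i+1} = (512 - m_{i+1}^2)/d_i, a_{i+1} = floor((a_0 + m_{i+1})/d_{i+1}):
  m_1 = 1*22 - 0 = 22, d_1 = (512 - 22^2)/1 = 28/1 = 28, a_1 = floor((22 + 22)/28) = 1.
  m_2 = 28*1 - 22 = 6, d_2 = (512 - 6^2)/28 = 476/28 = 17, a_2 = floor((22 + 6)/17) = 1.
  m_3 = 17*1 - 6 = 11, d_3 = (512 - 11^2)/17 = 391/17 = 23, a_3 = floor((22 + 11)/23) = 1.
  m_4 = 23*1 - 11 = 12, d_4 = (512 - 12^2)/23 = 368/23 = 16, a_4 = floor((22 + 12)/16) = 2.
  m_5 = 16*2 - 12 = 20, d_5 = (512 - 20^2)/16 = 112/16 = 7, a_5 = floor((22 + 20)/7) = 6.
  m_6 = 7*6 - 20 = 22, d_6 = (512 - 22^2)/7 = 28/7 = 4, a_6 = floor((22 + 22)/4) = 11.
  m_7 = 4*11 - 22 = 22, d_7 = (512 - 22^2)/4 = 28/4 = 7, a_7 = floor((22 + 22)/7) = 6.
  m_8 = 7*6 - 22 = 20, d_8 = (512 - 20^2)/7 = 112/7 = 16, a_8 = floor((22 + 20)/16) = 2.
  m_9 = 16*2 - 20 = 12, d_9 = (512 - 12^2)/16 = 368/16 = 23, a_9 = floor((22 + 12)/23) = 1.
  m_10 = 23*1 - 12 = 11, d_10 = (512 - 11^2)/23 = 391/23 = 17, a_10 = floor((22 + 11)/17) = 1.
  m_11 = 17*1 - 11 = 6, d_11 = (512 - 6^2)/17 = 476/17 = 28, a_11 = floor((22 + 6)/28) = 1.
  m_12 = 28*1 - 6 = 22, d_12 = (512 - 22^2)/28 = 28/28 = 1, a_12 = floor((22 + 22)/1) = 44.
  m_13 = 1*44 - 22 = 22, d_13 = (512 - 22^2)/1 = 28/1 = 28: (m_13, d_13) = (m_1, d_1) = (22, 28), so from here the quotients repeat a_1, ..., a_12; the period length is 12.
Hence the expansion of sqrt(512) is a_0 = 22 followed by the repeating block 1, 1, 1, 2, 6, 11, 6, 2, 1, 1, 1, 44 (period 12).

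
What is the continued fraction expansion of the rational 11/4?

Run the Euclidean algorithm on 11 and 4; the successive quotients are the partial quotients a_0, a_1, ... (each step inverts the fractional part left over by the previous one):
  11 = 2*4 + 3, so a_0 = 2.
  4 = 1*3 + 1, so a_1 = 1.
  3 = 3*1 + 0, so a_2 = 3.
The remainder reaches 0 after 3 divisions, so the expansion has 3 partial quotients, read off in order.

[2; 1, 3]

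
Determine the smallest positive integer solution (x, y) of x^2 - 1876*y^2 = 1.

First expand sqrt(1876) as a continued fraction. With x_i = (sqrt(1876) + m_i)/d_i and (m_0, d_0) = (0, 1): a_0 = floor(sqrt(1876)) = 43, since 43^2 = 1849 <= 1876 < 1936 = 44^2.
Iterate m_{i+1} = d_i*a_i - m_i, d_{i+1} = (1876 - m_{i+1}^2)/d_i, a_{i+1} = floor((a_0 + m_{i+1})/d_{i+1}):
  m_1 = 1*43 - 0 = 43, d_1 = (1876 - 43^2)/1 = 27/1 = 27, a_1 = floor((43 + 43)/27) = 3.
  m_2 = 27*3 - 43 = 38, d_2 = (1876 - 38^2)/27 = 432/27 = 16, a_2 = floor((43 + 38)/16) = 5.
  m_3 = 16*5 - 38 = 42, d_3 = (1876 - 42^2)/16 = 112/16 = 7, a_3 = floor((43 + 42)/7) = 12.
  m_4 = 7*12 - 42 = 42, d_4 = (1876 - 42^2)/7 = 112/7 = 16, a_4 = floor((43 + 42)/16) = 5.
  m_5 = 16*5 - 42 = 38, d_5 = (1876 - 38^2)/16 = 432/16 = 27, a_5 = floor((43 + 38)/27) = 3.
  m_6 = 27*3 - 38 = 43, d_6 = (1876 - 43^2)/27 = 27/27 = 1, a_6 = floor((43 + 43)/1) = 86.
  m_7 = 1*86 - 43 = 43, d_7 = (1876 - 43^2)/1 = 27/1 = 27: (m_7, d_7) = (m_1, d_1) = (43, 27), so from here the quotients repeat a_1, ..., a_6; the period length is 6.
So sqrt(1876) = [43; (3, 5, 12, 5, 3, 86)] with period length k = 6.
k is even, so the fundamental solution of x^2 - 1876y^2 = 1 is (p_{k-1}, q_{k-1}) = (p_5, q_5); compute convergents through index 5.
Convergents (p_i = a_i*p_{i-1} + p_{i-2}, q_i = a_i*q_{i-1} + q_{i-2} with p_{-2}=0, p_{-1}=1, q_{-2}=1, q_{-1}=0):
  i=0: a_0=43, p_0 = 43*1 + 0 = 43, q_0 = 43*0 + 1 = 1.
  i=1: a_1=3, p_1 = 3*43 + 1 = 130, q_1 = 3*1 + 0 = 3.
  i=2: a_2=5, p_2 = 5*130 + 43 = 693, q_2 = 5*3 + 1 = 16.
  i=3: a_3=12, p_3 = 12*693 + 130 = 8446, q_3 = 12*16 + 3 = 195.
  i=4: a_4=5, p_4 = 5*8446 + 693 = 42923, q_4 = 5*195 + 16 = 991.
  i=5: a_5=3, p_5 = 3*42923 + 8446 = 137215, q_5 = 3*991 + 195 = 3168.
Check: 137215^2 - 1876*3168^2 = 18827956225 - 18827956224 = 1, so (x, y) = (137215, 3168) solves the equation, and by the theorem it is the least positive solution.

(x, y) = (137215, 3168)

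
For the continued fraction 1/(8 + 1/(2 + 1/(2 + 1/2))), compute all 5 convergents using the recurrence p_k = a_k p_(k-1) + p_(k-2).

Using the convergent recurrence p_i = a_i*p_{i-1} + p_{i-2}, q_i = a_i*q_{i-1} + q_{i-2} with p_{-2}=0, p_{-1}=1, q_{-2}=1, q_{-1}=0:
  i=0: a_0=0, p_0 = 0*1 + 0 = 0, q_0 = 0*0 + 1 = 1.
  i=1: a_1=8, p_1 = 8*0 + 1 = 1, q_1 = 8*1 + 0 = 8.
  i=2: a_2=2, p_2 = 2*1 + 0 = 2, q_2 = 2*8 + 1 = 17.
  i=3: a_3=2, p_3 = 2*2 + 1 = 5, q_3 = 2*17 + 8 = 42.
  i=4: a_4=2, p_4 = 2*5 + 2 = 12, q_4 = 2*42 + 17 = 101.

0/1, 1/8, 2/17, 5/42, 12/101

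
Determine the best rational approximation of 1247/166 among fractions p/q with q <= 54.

308/41

Expand x = 1247/166 as a continued fraction with the Euclidean algorithm:
  1247 = 7*166 + 85, so a_0 = 7.
  166 = 1*85 + 81, so a_1 = 1.
  85 = 1*81 + 4, so a_2 = 1.
  81 = 20*4 + 1, so a_3 = 20.
  4 = 4*1 + 0, so a_4 = 4.
so x = [7; 1, 1, 20, 4].
Convergents (p_i = a_i*p_{i-1} + p_{i-2}, q_i = a_i*q_{i-1} + q_{i-2} with p_{-2}=0, p_{-1}=1, q_{-2}=1, q_{-1}=0), until the denominator exceeds 54:
  i=0: a_0=7, p_0 = 7*1 + 0 = 7, q_0 = 7*0 + 1 = 1.
  i=1: a_1=1, p_1 = 1*7 + 1 = 8, q_1 = 1*1 + 0 = 1.
  i=2: a_2=1, p_2 = 1*8 + 7 = 15, q_2 = 1*1 + 1 = 2.
  i=3: a_3=20, p_3 = 20*15 + 8 = 308, q_3 = 20*2 + 1 = 41.
  i=4: a_4=4, p_4 = 4*308 + 15 = 1247, q_4 = 4*41 + 2 = 166.
q_4 = 166 > 54, so the last convergent with denominator <= 54 is p_3/q_3 = 308/41.
The closest fraction with denominator <= 54 is either p_3/q_3 or the intermediate fraction (k*p_3 + p_2)/(k*q_3 + q_2) with the largest k >= 1 whose denominator stays <= 54; these approach x as k grows, and every other convergent or intermediate fraction in range is farther away.
Largest k: floor((54 - q_2)/q_3) = floor((54 - 2)/41) = 1.
That gives (1*308 + 15)/(1*41 + 2) = 323/43.
Compare the errors: |x - 308/41| = |1247*41 - 308*166|/(166*41) = 1/6806, and |x - 323/43| = |1247*43 - 323*166|/(166*43) = 3/7138.
Cross-multiplying, 1*7138 = 7138 < 20418 = 3*6806, so 1/6806 is smaller: the convergent 308/41 is closer to x than 323/43.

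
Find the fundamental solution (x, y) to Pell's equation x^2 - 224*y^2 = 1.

(x, y) = (15, 1)

First expand sqrt(224) as a continued fraction. With x_i = (sqrt(224) + m_i)/d_i and (m_0, d_0) = (0, 1): a_0 = floor(sqrt(224)) = 14, since 14^2 = 196 <= 224 < 225 = 15^2.
Iterate m_{i+1} = d_i*a_i - m_i, d_{i+1} = (224 - m_{i+1}^2)/d_i, a_{i+1} = floor((a_0 + m_{i+1})/d_{i+1}):
  m_1 = 1*14 - 0 = 14, d_1 = (224 - 14^2)/1 = 28/1 = 28, a_1 = floor((14 + 14)/28) = 1.
  m_2 = 28*1 - 14 = 14, d_2 = (224 - 14^2)/28 = 28/28 = 1, a_2 = floor((14 + 14)/1) = 28.
  m_3 = 1*28 - 14 = 14, d_3 = (224 - 14^2)/1 = 28/1 = 28: (m_3, d_3) = (m_1, d_1) = (14, 28), so from here the quotients repeat a_1, a_2; the period length is 2.
So sqrt(224) = [14; (1, 28)] with period length k = 2.
k is even, so the fundamental solution of x^2 - 224y^2 = 1 is (p_{k-1}, q_{k-1}) = (p_1, q_1); compute convergents through index 1.
Convergents (p_i = a_i*p_{i-1} + p_{i-2}, q_i = a_i*q_{i-1} + q_{i-2} with p_{-2}=0, p_{-1}=1, q_{-2}=1, q_{-1}=0):
  i=0: a_0=14, p_0 = 14*1 + 0 = 14, q_0 = 14*0 + 1 = 1.
  i=1: a_1=1, p_1 = 1*14 + 1 = 15, q_1 = 1*1 + 0 = 1.
Check: 15^2 - 224*1^2 = 225 - 224 = 1, so (x, y) = (15, 1) solves the equation, and by the theorem it is the least positive solution.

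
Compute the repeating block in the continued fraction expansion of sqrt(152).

[12; (3, 24)]

Write x_i = (sqrt(152) + m_i)/d_i with (m_0, d_0) = (0, 1). a_0 = floor(sqrt(152)) = 12, since 12^2 = 144 <= 152 < 169 = 13^2.
Iterate m_{i+1} = d_i*a_i - m_i, d_{i+1} = (152 - m_{i+1}^2)/d_i, a_{i+1} = floor((a_0 + m_{i+1})/d_{i+1}):
  m_1 = 1*12 - 0 = 12, d_1 = (152 - 12^2)/1 = 8/1 = 8, a_1 = floor((12 + 12)/8) = 3.
  m_2 = 8*3 - 12 = 12, d_2 = (152 - 12^2)/8 = 8/8 = 1, a_2 = floor((12 + 12)/1) = 24.
  m_3 = 1*24 - 12 = 12, d_3 = (152 - 12^2)/1 = 8/1 = 8: (m_3, d_3) = (m_1, d_1) = (12, 8), so from here the quotients repeat a_1, a_2; the period length is 2.
Hence the expansion of sqrt(152) is a_0 = 12 followed by the repeating block 3, 24 (period 2).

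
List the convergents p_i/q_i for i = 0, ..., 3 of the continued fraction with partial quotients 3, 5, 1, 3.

3/1, 16/5, 19/6, 73/23

Using the convergent recurrence p_i = a_i*p_{i-1} + p_{i-2}, q_i = a_i*q_{i-1} + q_{i-2} with p_{-2}=0, p_{-1}=1, q_{-2}=1, q_{-1}=0:
  i=0: a_0=3, p_0 = 3*1 + 0 = 3, q_0 = 3*0 + 1 = 1.
  i=1: a_1=5, p_1 = 5*3 + 1 = 16, q_1 = 5*1 + 0 = 5.
  i=2: a_2=1, p_2 = 1*16 + 3 = 19, q_2 = 1*5 + 1 = 6.
  i=3: a_3=3, p_3 = 3*19 + 16 = 73, q_3 = 3*6 + 5 = 23.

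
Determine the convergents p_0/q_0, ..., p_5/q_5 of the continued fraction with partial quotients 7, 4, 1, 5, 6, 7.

Using the convergent recurrence p_i = a_i*p_{i-1} + p_{i-2}, q_i = a_i*q_{i-1} + q_{i-2} with p_{-2}=0, p_{-1}=1, q_{-2}=1, q_{-1}=0:
  i=0: a_0=7, p_0 = 7*1 + 0 = 7, q_0 = 7*0 + 1 = 1.
  i=1: a_1=4, p_1 = 4*7 + 1 = 29, q_1 = 4*1 + 0 = 4.
  i=2: a_2=1, p_2 = 1*29 + 7 = 36, q_2 = 1*4 + 1 = 5.
  i=3: a_3=5, p_3 = 5*36 + 29 = 209, q_3 = 5*5 + 4 = 29.
  i=4: a_4=6, p_4 = 6*209 + 36 = 1290, q_4 = 6*29 + 5 = 179.
  i=5: a_5=7, p_5 = 7*1290 + 209 = 9239, q_5 = 7*179 + 29 = 1282.

7/1, 29/4, 36/5, 209/29, 1290/179, 9239/1282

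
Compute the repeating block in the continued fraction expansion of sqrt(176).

Write x_i = (sqrt(176) + m_i)/d_i with (m_0, d_0) = (0, 1). a_0 = floor(sqrt(176)) = 13, since 13^2 = 169 <= 176 < 196 = 14^2.
Iterate m_{i+1} = d_i*a_i - m_i, d_{i+1} = (176 - m_{i+1}^2)/d_i, a_{i+1} = floor((a_0 + m_{i+1})/d_{i+1}):
  m_1 = 1*13 - 0 = 13, d_1 = (176 - 13^2)/1 = 7/1 = 7, a_1 = floor((13 + 13)/7) = 3.
  m_2 = 7*3 - 13 = 8, d_2 = (176 - 8^2)/7 = 112/7 = 16, a_2 = floor((13 + 8)/16) = 1.
  m_3 = 16*1 - 8 = 8, d_3 = (176 - 8^2)/16 = 112/16 = 7, a_3 = floor((13 + 8)/7) = 3.
  m_4 = 7*3 - 8 = 13, d_4 = (176 - 13^2)/7 = 7/7 = 1, a_4 = floor((13 + 13)/1) = 26.
  m_5 = 1*26 - 13 = 13, d_5 = (176 - 13^2)/1 = 7/1 = 7: (m_5, d_5) = (m_1, d_1) = (13, 7), so from here the quotients repeat a_1, ..., a_4; the period length is 4.
Hence the expansion of sqrt(176) is a_0 = 13 followed by the repeating block 3, 1, 3, 26 (period 4).

[13; (3, 1, 3, 26)]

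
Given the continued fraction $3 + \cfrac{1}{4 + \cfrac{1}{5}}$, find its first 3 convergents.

3/1, 13/4, 68/21

Using the convergent recurrence p_i = a_i*p_{i-1} + p_{i-2}, q_i = a_i*q_{i-1} + q_{i-2} with p_{-2}=0, p_{-1}=1, q_{-2}=1, q_{-1}=0:
  i=0: a_0=3, p_0 = 3*1 + 0 = 3, q_0 = 3*0 + 1 = 1.
  i=1: a_1=4, p_1 = 4*3 + 1 = 13, q_1 = 4*1 + 0 = 4.
  i=2: a_2=5, p_2 = 5*13 + 3 = 68, q_2 = 5*4 + 1 = 21.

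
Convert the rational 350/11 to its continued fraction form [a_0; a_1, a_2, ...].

[31; 1, 4, 2]

Run the Euclidean algorithm on 350 and 11; the successive quotients are the partial quotients a_0, a_1, ... (each step inverts the fractional part left over by the previous one):
  350 = 31*11 + 9, so a_0 = 31.
  11 = 1*9 + 2, so a_1 = 1.
  9 = 4*2 + 1, so a_2 = 4.
  2 = 2*1 + 0, so a_3 = 2.
The remainder reaches 0 after 4 divisions, so the expansion has 4 partial quotients, read off in order.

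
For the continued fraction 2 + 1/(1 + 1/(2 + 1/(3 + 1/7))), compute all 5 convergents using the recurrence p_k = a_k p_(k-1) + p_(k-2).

Using the convergent recurrence p_i = a_i*p_{i-1} + p_{i-2}, q_i = a_i*q_{i-1} + q_{i-2} with p_{-2}=0, p_{-1}=1, q_{-2}=1, q_{-1}=0:
  i=0: a_0=2, p_0 = 2*1 + 0 = 2, q_0 = 2*0 + 1 = 1.
  i=1: a_1=1, p_1 = 1*2 + 1 = 3, q_1 = 1*1 + 0 = 1.
  i=2: a_2=2, p_2 = 2*3 + 2 = 8, q_2 = 2*1 + 1 = 3.
  i=3: a_3=3, p_3 = 3*8 + 3 = 27, q_3 = 3*3 + 1 = 10.
  i=4: a_4=7, p_4 = 7*27 + 8 = 197, q_4 = 7*10 + 3 = 73.

2/1, 3/1, 8/3, 27/10, 197/73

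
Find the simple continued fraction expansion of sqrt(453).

Write x_i = (sqrt(453) + m_i)/d_i with (m_0, d_0) = (0, 1). a_0 = floor(sqrt(453)) = 21, since 21^2 = 441 <= 453 < 484 = 22^2.
Iterate m_{i+1} = d_i*a_i - m_i, d_{i+1} = (453 - m_{i+1}^2)/d_i, a_{i+1} = floor((a_0 + m_{i+1})/d_{i+1}):
  m_1 = 1*21 - 0 = 21, d_1 = (453 - 21^2)/1 = 12/1 = 12, a_1 = floor((21 + 21)/12) = 3.
  m_2 = 12*3 - 21 = 15, d_2 = (453 - 15^2)/12 = 228/12 = 19, a_2 = floor((21 + 15)/19) = 1.
  m_3 = 19*1 - 15 = 4, d_3 = (453 - 4^2)/19 = 437/19 = 23, a_3 = floor((21 + 4)/23) = 1.
  m_4 = 23*1 - 4 = 19, d_4 = (453 - 19^2)/23 = 92/23 = 4, a_4 = floor((21 + 19)/4) = 10.
  m_5 = 4*10 - 19 = 21, d_5 = (453 - 21^2)/4 = 12/4 = 3, a_5 = floor((21 + 21)/3) = 14.
  m_6 = 3*14 - 21 = 21, d_6 = (453 - 21^2)/3 = 12/3 = 4, a_6 = floor((21 + 21)/4) = 10.
  m_7 = 4*10 - 21 = 19, d_7 = (453 - 19^2)/4 = 92/4 = 23, a_7 = floor((21 + 19)/23) = 1.
  m_8 = 23*1 - 19 = 4, d_8 = (453 - 4^2)/23 = 437/23 = 19, a_8 = floor((21 + 4)/19) = 1.
  m_9 = 19*1 - 4 = 15, d_9 = (453 - 15^2)/19 = 228/19 = 12, a_9 = floor((21 + 15)/12) = 3.
  m_10 = 12*3 - 15 = 21, d_10 = (453 - 21^2)/12 = 12/12 = 1, a_10 = floor((21 + 21)/1) = 42.
  m_11 = 1*42 - 21 = 21, d_11 = (453 - 21^2)/1 = 12/1 = 12: (m_11, d_11) = (m_1, d_1) = (21, 12), so from here the quotients repeat a_1, ..., a_10; the period length is 10.
Hence the expansion of sqrt(453) is a_0 = 21 followed by the repeating block 3, 1, 1, 10, 14, 10, 1, 1, 3, 42 (period 10).

[21; (3, 1, 1, 10, 14, 10, 1, 1, 3, 42)]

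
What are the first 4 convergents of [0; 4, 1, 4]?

0/1, 1/4, 1/5, 5/24

Using the convergent recurrence p_i = a_i*p_{i-1} + p_{i-2}, q_i = a_i*q_{i-1} + q_{i-2} with p_{-2}=0, p_{-1}=1, q_{-2}=1, q_{-1}=0:
  i=0: a_0=0, p_0 = 0*1 + 0 = 0, q_0 = 0*0 + 1 = 1.
  i=1: a_1=4, p_1 = 4*0 + 1 = 1, q_1 = 4*1 + 0 = 4.
  i=2: a_2=1, p_2 = 1*1 + 0 = 1, q_2 = 1*4 + 1 = 5.
  i=3: a_3=4, p_3 = 4*1 + 1 = 5, q_3 = 4*5 + 4 = 24.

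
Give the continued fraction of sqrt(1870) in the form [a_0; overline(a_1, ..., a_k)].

Write x_i = (sqrt(1870) + m_i)/d_i with (m_0, d_0) = (0, 1). a_0 = floor(sqrt(1870)) = 43, since 43^2 = 1849 <= 1870 < 1936 = 44^2.
Iterate m_{i+1} = d_i*a_i - m_i, d_{i+1} = (1870 - m_{i+1}^2)/d_i, a_{i+1} = floor((a_0 + m_{i+1})/d_{i+1}):
  m_1 = 1*43 - 0 = 43, d_1 = (1870 - 43^2)/1 = 21/1 = 21, a_1 = floor((43 + 43)/21) = 4.
  m_2 = 21*4 - 43 = 41, d_2 = (1870 - 41^2)/21 = 189/21 = 9, a_2 = floor((43 + 41)/9) = 9.
  m_3 = 9*9 - 41 = 40, d_3 = (1870 - 40^2)/9 = 270/9 = 30, a_3 = floor((43 + 40)/30) = 2.
  m_4 = 30*2 - 40 = 20, d_4 = (1870 - 20^2)/30 = 1470/30 = 49, a_4 = floor((43 + 20)/49) = 1.
  m_5 = 49*1 - 20 = 29, d_5 = (1870 - 29^2)/49 = 1029/49 = 21, a_5 = floor((43 + 29)/21) = 3.
  m_6 = 21*3 - 29 = 34, d_6 = (1870 - 34^2)/21 = 714/21 = 34, a_6 = floor((43 + 34)/34) = 2.
  m_7 = 34*2 - 34 = 34, d_7 = (1870 - 34^2)/34 = 714/34 = 21, a_7 = floor((43 + 34)/21) = 3.
  m_8 = 21*3 - 34 = 29, d_8 = (1870 - 29^2)/21 = 1029/21 = 49, a_8 = floor((43 + 29)/49) = 1.
  m_9 = 49*1 - 29 = 20, d_9 = (1870 - 20^2)/49 = 1470/49 = 30, a_9 = floor((43 + 20)/30) = 2.
  m_10 = 30*2 - 20 = 40, d_10 = (1870 - 40^2)/30 = 270/30 = 9, a_10 = floor((43 + 40)/9) = 9.
  m_11 = 9*9 - 40 = 41, d_11 = (1870 - 41^2)/9 = 189/9 = 21, a_11 = floor((43 + 41)/21) = 4.
  m_12 = 21*4 - 41 = 43, d_12 = (1870 - 43^2)/21 = 21/21 = 1, a_12 = floor((43 + 43)/1) = 86.
  m_13 = 1*86 - 43 = 43, d_13 = (1870 - 43^2)/1 = 21/1 = 21: (m_13, d_13) = (m_1, d_1) = (43, 21), so from here the quotients repeat a_1, ..., a_12; the period length is 12.
Hence the expansion of sqrt(1870) is a_0 = 43 followed by the repeating block 4, 9, 2, 1, 3, 2, 3, 1, 2, 9, 4, 86 (period 12).

[43; overline(4, 9, 2, 1, 3, 2, 3, 1, 2, 9, 4, 86)]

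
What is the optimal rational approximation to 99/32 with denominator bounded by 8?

Expand x = 99/32 as a continued fraction with the Euclidean algorithm:
  99 = 3*32 + 3, so a_0 = 3.
  32 = 10*3 + 2, so a_1 = 10.
  3 = 1*2 + 1, so a_2 = 1.
  2 = 2*1 + 0, so a_3 = 2.
so x = [3; 10, 1, 2].
Convergents (p_i = a_i*p_{i-1} + p_{i-2}, q_i = a_i*q_{i-1} + q_{i-2} with p_{-2}=0, p_{-1}=1, q_{-2}=1, q_{-1}=0), until the denominator exceeds 8:
  i=0: a_0=3, p_0 = 3*1 + 0 = 3, q_0 = 3*0 + 1 = 1.
  i=1: a_1=10, p_1 = 10*3 + 1 = 31, q_1 = 10*1 + 0 = 10.
q_1 = 10 > 8, so the last convergent with denominator <= 8 is p_0/q_0 = 3/1.
The closest fraction with denominator <= 8 is either p_0/q_0 or the intermediate fraction (k*p_0 + p_{-1})/(k*q_0 + q_{-1}) with the largest k >= 1 whose denominator stays <= 8; these approach x as k grows, and every other convergent or intermediate fraction in range is farther away.
Largest k: floor((8 - q_{-1})/q_0) = floor((8 - 0)/1) = 8 (using the seeds p_{-1} = 1, q_{-1} = 0).
That gives (8*3 + 1)/(8*1 + 0) = 25/8.
Compare the errors: |x - 3/1| = |99*1 - 3*32|/(32*1) = 3/32, and |x - 25/8| = |99*8 - 25*32|/(32*8) = 8/256.
Cross-multiplying, 8*32 = 256 < 768 = 3*256, so 8/256 is smaller: the intermediate fraction 25/8 is closer to x than 3/1.

25/8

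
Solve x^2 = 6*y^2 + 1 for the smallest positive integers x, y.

First expand sqrt(6) as a continued fraction. With x_i = (sqrt(6) + m_i)/d_i and (m_0, d_0) = (0, 1): a_0 = floor(sqrt(6)) = 2, since 2^2 = 4 <= 6 < 9 = 3^2.
Iterate m_{i+1} = d_i*a_i - m_i, d_{i+1} = (6 - m_{i+1}^2)/d_i, a_{i+1} = floor((a_0 + m_{i+1})/d_{i+1}):
  m_1 = 1*2 - 0 = 2, d_1 = (6 - 2^2)/1 = 2/1 = 2, a_1 = floor((2 + 2)/2) = 2.
  m_2 = 2*2 - 2 = 2, d_2 = (6 - 2^2)/2 = 2/2 = 1, a_2 = floor((2 + 2)/1) = 4.
  m_3 = 1*4 - 2 = 2, d_3 = (6 - 2^2)/1 = 2/1 = 2: (m_3, d_3) = (m_1, d_1) = (2, 2), so from here the quotients repeat a_1, a_2; the period length is 2.
So sqrt(6) = [2; (2, 4)] with period length k = 2.
k is even, so the fundamental solution of x^2 - 6y^2 = 1 is (p_{k-1}, q_{k-1}) = (p_1, q_1); compute convergents through index 1.
Convergents (p_i = a_i*p_{i-1} + p_{i-2}, q_i = a_i*q_{i-1} + q_{i-2} with p_{-2}=0, p_{-1}=1, q_{-2}=1, q_{-1}=0):
  i=0: a_0=2, p_0 = 2*1 + 0 = 2, q_0 = 2*0 + 1 = 1.
  i=1: a_1=2, p_1 = 2*2 + 1 = 5, q_1 = 2*1 + 0 = 2.
Check: 5^2 - 6*2^2 = 25 - 24 = 1, so (x, y) = (5, 2) solves the equation, and by the theorem it is the least positive solution.

(x, y) = (5, 2)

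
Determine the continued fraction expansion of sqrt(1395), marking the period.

[37; (2, 1, 6, 8, 6, 1, 2, 74)]

Write x_i = (sqrt(1395) + m_i)/d_i with (m_0, d_0) = (0, 1). a_0 = floor(sqrt(1395)) = 37, since 37^2 = 1369 <= 1395 < 1444 = 38^2.
Iterate m_{i+1} = d_i*a_i - m_i, d_{i+1} = (1395 - m_{i+1}^2)/d_i, a_{i+1} = floor((a_0 + m_{i+1})/d_{i+1}):
  m_1 = 1*37 - 0 = 37, d_1 = (1395 - 37^2)/1 = 26/1 = 26, a_1 = floor((37 + 37)/26) = 2.
  m_2 = 26*2 - 37 = 15, d_2 = (1395 - 15^2)/26 = 1170/26 = 45, a_2 = floor((37 + 15)/45) = 1.
  m_3 = 45*1 - 15 = 30, d_3 = (1395 - 30^2)/45 = 495/45 = 11, a_3 = floor((37 + 30)/11) = 6.
  m_4 = 11*6 - 30 = 36, d_4 = (1395 - 36^2)/11 = 99/11 = 9, a_4 = floor((37 + 36)/9) = 8.
  m_5 = 9*8 - 36 = 36, d_5 = (1395 - 36^2)/9 = 99/9 = 11, a_5 = floor((37 + 36)/11) = 6.
  m_6 = 11*6 - 36 = 30, d_6 = (1395 - 30^2)/11 = 495/11 = 45, a_6 = floor((37 + 30)/45) = 1.
  m_7 = 45*1 - 30 = 15, d_7 = (1395 - 15^2)/45 = 1170/45 = 26, a_7 = floor((37 + 15)/26) = 2.
  m_8 = 26*2 - 15 = 37, d_8 = (1395 - 37^2)/26 = 26/26 = 1, a_8 = floor((37 + 37)/1) = 74.
  m_9 = 1*74 - 37 = 37, d_9 = (1395 - 37^2)/1 = 26/1 = 26: (m_9, d_9) = (m_1, d_1) = (37, 26), so from here the quotients repeat a_1, ..., a_8; the period length is 8.
Hence the expansion of sqrt(1395) is a_0 = 37 followed by the repeating block 2, 1, 6, 8, 6, 1, 2, 74 (period 8).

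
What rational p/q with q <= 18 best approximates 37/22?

27/16

Expand x = 37/22 as a continued fraction with the Euclidean algorithm:
  37 = 1*22 + 15, so a_0 = 1.
  22 = 1*15 + 7, so a_1 = 1.
  15 = 2*7 + 1, so a_2 = 2.
  7 = 7*1 + 0, so a_3 = 7.
so x = [1; 1, 2, 7].
Convergents (p_i = a_i*p_{i-1} + p_{i-2}, q_i = a_i*q_{i-1} + q_{i-2} with p_{-2}=0, p_{-1}=1, q_{-2}=1, q_{-1}=0), until the denominator exceeds 18:
  i=0: a_0=1, p_0 = 1*1 + 0 = 1, q_0 = 1*0 + 1 = 1.
  i=1: a_1=1, p_1 = 1*1 + 1 = 2, q_1 = 1*1 + 0 = 1.
  i=2: a_2=2, p_2 = 2*2 + 1 = 5, q_2 = 2*1 + 1 = 3.
  i=3: a_3=7, p_3 = 7*5 + 2 = 37, q_3 = 7*3 + 1 = 22.
q_3 = 22 > 18, so the last convergent with denominator <= 18 is p_2/q_2 = 5/3.
The closest fraction with denominator <= 18 is either p_2/q_2 or the intermediate fraction (k*p_2 + p_1)/(k*q_2 + q_1) with the largest k >= 1 whose denominator stays <= 18; these approach x as k grows, and every other convergent or intermediate fraction in range is farther away.
Largest k: floor((18 - q_1)/q_2) = floor((18 - 1)/3) = 5.
That gives (5*5 + 2)/(5*3 + 1) = 27/16.
Compare the errors: |x - 5/3| = |37*3 - 5*22|/(22*3) = 1/66, and |x - 27/16| = |37*16 - 27*22|/(22*16) = 2/352.
Cross-multiplying, 2*66 = 132 < 352 = 1*352, so 2/352 is smaller: the intermediate fraction 27/16 is closer to x than 5/3.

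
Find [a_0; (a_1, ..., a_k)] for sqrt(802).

[28; (3, 7, 1, 3, 6, 28, 6, 3, 1, 7, 3, 56)]

Write x_i = (sqrt(802) + m_i)/d_i with (m_0, d_0) = (0, 1). a_0 = floor(sqrt(802)) = 28, since 28^2 = 784 <= 802 < 841 = 29^2.
Iterate m_{i+1} = d_i*a_i - m_i, d_{i+1} = (802 - m_{i+1}^2)/d_i, a_{i+1} = floor((a_0 + m_{i+1})/d_{i+1}):
  m_1 = 1*28 - 0 = 28, d_1 = (802 - 28^2)/1 = 18/1 = 18, a_1 = floor((28 + 28)/18) = 3.
  m_2 = 18*3 - 28 = 26, d_2 = (802 - 26^2)/18 = 126/18 = 7, a_2 = floor((28 + 26)/7) = 7.
  m_3 = 7*7 - 26 = 23, d_3 = (802 - 23^2)/7 = 273/7 = 39, a_3 = floor((28 + 23)/39) = 1.
  m_4 = 39*1 - 23 = 16, d_4 = (802 - 16^2)/39 = 546/39 = 14, a_4 = floor((28 + 16)/14) = 3.
  m_5 = 14*3 - 16 = 26, d_5 = (802 - 26^2)/14 = 126/14 = 9, a_5 = floor((28 + 26)/9) = 6.
  m_6 = 9*6 - 26 = 28, d_6 = (802 - 28^2)/9 = 18/9 = 2, a_6 = floor((28 + 28)/2) = 28.
  m_7 = 2*28 - 28 = 28, d_7 = (802 - 28^2)/2 = 18/2 = 9, a_7 = floor((28 + 28)/9) = 6.
  m_8 = 9*6 - 28 = 26, d_8 = (802 - 26^2)/9 = 126/9 = 14, a_8 = floor((28 + 26)/14) = 3.
  m_9 = 14*3 - 26 = 16, d_9 = (802 - 16^2)/14 = 546/14 = 39, a_9 = floor((28 + 16)/39) = 1.
  m_10 = 39*1 - 16 = 23, d_10 = (802 - 23^2)/39 = 273/39 = 7, a_10 = floor((28 + 23)/7) = 7.
  m_11 = 7*7 - 23 = 26, d_11 = (802 - 26^2)/7 = 126/7 = 18, a_11 = floor((28 + 26)/18) = 3.
  m_12 = 18*3 - 26 = 28, d_12 = (802 - 28^2)/18 = 18/18 = 1, a_12 = floor((28 + 28)/1) = 56.
  m_13 = 1*56 - 28 = 28, d_13 = (802 - 28^2)/1 = 18/1 = 18: (m_13, d_13) = (m_1, d_1) = (28, 18), so from here the quotients repeat a_1, ..., a_12; the period length is 12.
Hence the expansion of sqrt(802) is a_0 = 28 followed by the repeating block 3, 7, 1, 3, 6, 28, 6, 3, 1, 7, 3, 56 (period 12).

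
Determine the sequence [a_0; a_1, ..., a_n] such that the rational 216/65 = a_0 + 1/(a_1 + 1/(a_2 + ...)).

[3; 3, 10, 2]

Run the Euclidean algorithm on 216 and 65; the successive quotients are the partial quotients a_0, a_1, ... (each step inverts the fractional part left over by the previous one):
  216 = 3*65 + 21, so a_0 = 3.
  65 = 3*21 + 2, so a_1 = 3.
  21 = 10*2 + 1, so a_2 = 10.
  2 = 2*1 + 0, so a_3 = 2.
The remainder reaches 0 after 4 divisions, so the expansion has 4 partial quotients, read off in order.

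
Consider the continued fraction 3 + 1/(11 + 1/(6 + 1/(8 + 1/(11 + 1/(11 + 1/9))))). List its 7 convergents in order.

Using the convergent recurrence p_i = a_i*p_{i-1} + p_{i-2}, q_i = a_i*q_{i-1} + q_{i-2} with p_{-2}=0, p_{-1}=1, q_{-2}=1, q_{-1}=0:
  i=0: a_0=3, p_0 = 3*1 + 0 = 3, q_0 = 3*0 + 1 = 1.
  i=1: a_1=11, p_1 = 11*3 + 1 = 34, q_1 = 11*1 + 0 = 11.
  i=2: a_2=6, p_2 = 6*34 + 3 = 207, q_2 = 6*11 + 1 = 67.
  i=3: a_3=8, p_3 = 8*207 + 34 = 1690, q_3 = 8*67 + 11 = 547.
  i=4: a_4=11, p_4 = 11*1690 + 207 = 18797, q_4 = 11*547 + 67 = 6084.
  i=5: a_5=11, p_5 = 11*18797 + 1690 = 208457, q_5 = 11*6084 + 547 = 67471.
  i=6: a_6=9, p_6 = 9*208457 + 18797 = 1894910, q_6 = 9*67471 + 6084 = 613323.

3/1, 34/11, 207/67, 1690/547, 18797/6084, 208457/67471, 1894910/613323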